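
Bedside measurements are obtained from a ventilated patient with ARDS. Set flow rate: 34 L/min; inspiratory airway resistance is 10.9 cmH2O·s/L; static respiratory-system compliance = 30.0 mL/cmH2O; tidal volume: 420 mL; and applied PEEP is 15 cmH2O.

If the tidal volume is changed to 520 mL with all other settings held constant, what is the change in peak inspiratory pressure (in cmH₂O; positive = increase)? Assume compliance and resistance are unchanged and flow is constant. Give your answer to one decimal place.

3.3

PIP = Vt/C + R·V̇ + PEEP (constant-flow equation of motion).
Only the elastic term changes: ΔPIP = ΔVt / C = (520 − 420) / 30.0 = 3.333 cmH2O.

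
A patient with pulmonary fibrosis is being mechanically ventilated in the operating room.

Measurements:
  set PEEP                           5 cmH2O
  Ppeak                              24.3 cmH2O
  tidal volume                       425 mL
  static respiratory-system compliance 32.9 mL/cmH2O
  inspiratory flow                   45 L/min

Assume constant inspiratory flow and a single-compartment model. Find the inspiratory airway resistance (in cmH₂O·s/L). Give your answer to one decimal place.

Flow: 45 L/min ÷ 60 = 0.75 L/s.
Equation of motion (constant flow): PIP = Vt/C + R·V̇ + PEEP.
R·V̇ = PIP − Vt/C − PEEP = 24.3 − 425/32.9 − 5 = 24.3 − 12.918 − 5 = 6.382 cmH2O.
R = 6.382 / 0.75 = 8.509 cmH2O·s/L.

8.5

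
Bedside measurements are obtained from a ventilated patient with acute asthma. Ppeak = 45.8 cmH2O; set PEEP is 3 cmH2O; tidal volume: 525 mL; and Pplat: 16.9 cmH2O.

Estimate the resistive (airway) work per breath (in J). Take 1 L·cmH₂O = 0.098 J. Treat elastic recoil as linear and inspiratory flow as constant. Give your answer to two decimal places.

With constant inspiratory flow the resistive pressure is constant at PIP − Pplat = 45.8 − 16.9 = 28.9 cmH2O, so resistive work = 28.9 × 0.525 = 15.173 L·cmH2O.
× 0.098 J/(L·cmH2O) → 1.487 J.

1.49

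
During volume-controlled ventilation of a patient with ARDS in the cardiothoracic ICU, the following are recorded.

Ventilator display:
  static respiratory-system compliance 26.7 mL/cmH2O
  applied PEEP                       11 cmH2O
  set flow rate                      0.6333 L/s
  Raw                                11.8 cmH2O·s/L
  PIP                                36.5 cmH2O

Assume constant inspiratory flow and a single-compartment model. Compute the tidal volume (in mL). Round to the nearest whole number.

481

Equation of motion (constant flow): PIP = Vt/C + R·V̇ + PEEP.
Vt/C = PIP − R·V̇ − PEEP = 36.5 − 7.473 − 11 = 18.027 cmH2O.
Vt = C × 18.027 = 26.7 × 18.027 = 481.32 mL.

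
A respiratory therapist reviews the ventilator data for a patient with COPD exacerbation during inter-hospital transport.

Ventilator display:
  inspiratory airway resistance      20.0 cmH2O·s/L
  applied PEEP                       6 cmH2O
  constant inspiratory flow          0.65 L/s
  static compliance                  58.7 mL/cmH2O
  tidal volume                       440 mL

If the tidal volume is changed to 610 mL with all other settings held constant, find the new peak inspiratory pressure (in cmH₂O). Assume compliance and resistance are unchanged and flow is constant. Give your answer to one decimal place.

PIP = Vt/C + R·V̇ + PEEP (constant-flow equation of motion).
Only the elastic term changes: ΔPIP = ΔVt / C = (610 − 440) / 58.7 = 2.896 cmH2O.
Original PIP = 440/58.7 + 20.0×0.65 + 6 = 26.496 cmH2O; new PIP = 26.496 + (2.896) = 29.392 cmH2O.

29.4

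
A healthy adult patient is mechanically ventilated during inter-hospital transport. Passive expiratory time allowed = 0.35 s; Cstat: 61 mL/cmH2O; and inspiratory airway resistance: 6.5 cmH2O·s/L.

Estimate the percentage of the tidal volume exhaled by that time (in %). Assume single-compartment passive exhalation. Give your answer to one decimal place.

τ = R × C = 6.5 × 61 mL/cmH2O = 6.5 × 0.061 L/cmH2O = 0.3965 s.
Passive exhalation: V(t)/V₀ = e^(−t/τ) = e^(−0.35/0.3965) = 0.4137.
Fraction exhaled = 1 − 0.4137 = 0.5863 → 58.63%.

58.6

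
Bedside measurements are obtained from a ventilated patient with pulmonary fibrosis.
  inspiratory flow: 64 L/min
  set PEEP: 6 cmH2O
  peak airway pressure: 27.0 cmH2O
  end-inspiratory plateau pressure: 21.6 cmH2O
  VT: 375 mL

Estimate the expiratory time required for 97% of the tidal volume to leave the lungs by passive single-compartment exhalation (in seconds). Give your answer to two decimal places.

Flow: 64 L/min ÷ 60 = 1.0667 L/s.
R = (PIP − Pplat)/V̇ = (27.0 − 21.6) / 1.0667 = 5.4/1.0667 = 5.062 cmH2O·s/L.
C = Vt/(Pplat − PEEP) = 375.0 / (21.6 − 6) = 375.0/15.6 = 24.038 mL/cmH2O.
τ = R × C = 5.062 × 0.02404 L/cmH2O = 0.1217 s.
t = −τ·ln(1 − 0.97) = −0.1217·ln(0.03) = 0.4267 s.

0.43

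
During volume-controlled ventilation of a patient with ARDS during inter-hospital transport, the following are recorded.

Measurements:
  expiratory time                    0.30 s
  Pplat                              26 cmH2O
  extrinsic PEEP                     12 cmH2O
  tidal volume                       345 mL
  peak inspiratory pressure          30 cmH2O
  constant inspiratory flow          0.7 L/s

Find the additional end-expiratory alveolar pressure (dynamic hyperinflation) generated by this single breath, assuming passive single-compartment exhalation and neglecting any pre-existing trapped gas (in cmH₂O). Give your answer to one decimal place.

1.7

R = (PIP − Pplat)/V̇ = (30 − 26) / 0.7 = 4.0/0.7 = 5.714 cmH2O·s/L.
C = Vt/(Pplat − PEEP) = 345.0 / (26 − 12) = 345.0/14.0 = 24.643 mL/cmH2O.
τ = R × C = 5.714 × 0.02464 L/cmH2O = 0.1408 s.
Fraction remaining = e^(−Te/τ) = e^(−0.30/0.1408) = 0.1188; trapped volume = 345.0 × 0.1188 = 40.986 mL.
Additional alveolar pressure from trapping ≈ V_trapped / C = 40.986 / 24.643 = 1.663 cmH2O.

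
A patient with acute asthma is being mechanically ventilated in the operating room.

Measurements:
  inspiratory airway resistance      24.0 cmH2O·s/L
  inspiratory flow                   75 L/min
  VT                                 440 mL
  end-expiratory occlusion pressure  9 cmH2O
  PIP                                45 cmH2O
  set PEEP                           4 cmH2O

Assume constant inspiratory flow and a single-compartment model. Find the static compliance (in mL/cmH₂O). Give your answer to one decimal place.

73.3

Flow: 75 L/min ÷ 60 = 1.25 L/s.
Total PEEP = 9 cmH2O (set 4 + intrinsic 5); this is the baseline alveolar pressure.
Equation of motion (constant flow): PIP = Vt/C + R·V̇ + PEEP.
Vt/C = PIP − R·V̇ − PEEP = 45 − 24.0×1.25 − 9 = 45 − 30.0 − 9 = 6.0 cmH2O.
C = Vt / 6.0 = 440 / 6.0 = 73.333 mL/cmH2O.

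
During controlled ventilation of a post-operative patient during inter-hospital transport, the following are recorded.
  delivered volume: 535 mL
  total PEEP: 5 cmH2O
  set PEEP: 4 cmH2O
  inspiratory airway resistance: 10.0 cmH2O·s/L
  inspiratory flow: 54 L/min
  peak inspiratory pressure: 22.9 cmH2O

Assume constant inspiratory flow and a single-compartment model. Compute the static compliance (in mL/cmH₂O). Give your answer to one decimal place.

Flow: 54 L/min ÷ 60 = 0.9 L/s.
Total PEEP = 5 cmH2O (set 4 + intrinsic 1); this is the baseline alveolar pressure.
Equation of motion (constant flow): PIP = Vt/C + R·V̇ + PEEP.
Vt/C = PIP − R·V̇ − PEEP = 22.9 − 10.0×0.9 − 5 = 22.9 − 9.0 − 5 = 8.9 cmH2O.
C = Vt / 8.9 = 535 / 8.9 = 60.112 mL/cmH2O.

60.1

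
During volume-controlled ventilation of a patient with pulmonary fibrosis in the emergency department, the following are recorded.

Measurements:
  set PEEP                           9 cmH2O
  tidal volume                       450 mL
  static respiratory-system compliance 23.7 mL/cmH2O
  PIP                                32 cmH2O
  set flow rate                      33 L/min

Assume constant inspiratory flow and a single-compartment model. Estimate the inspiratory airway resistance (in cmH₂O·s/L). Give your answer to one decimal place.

7.3

Flow: 33 L/min ÷ 60 = 0.55 L/s.
Equation of motion (constant flow): PIP = Vt/C + R·V̇ + PEEP.
R·V̇ = PIP − Vt/C − PEEP = 32 − 450/23.7 − 9 = 32 − 18.987 − 9 = 4.013 cmH2O.
R = 4.013 / 0.55 = 7.296 cmH2O·s/L.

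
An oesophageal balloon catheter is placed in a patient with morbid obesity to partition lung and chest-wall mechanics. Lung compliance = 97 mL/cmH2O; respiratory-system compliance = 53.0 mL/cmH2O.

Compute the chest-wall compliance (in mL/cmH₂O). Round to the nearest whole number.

1/Ccw = 1/Crs − 1/CL.
1/Ccw = 1/53.0 − 1/97 = 0.008559.
Ccw = 116.84 mL/cmH2O.

117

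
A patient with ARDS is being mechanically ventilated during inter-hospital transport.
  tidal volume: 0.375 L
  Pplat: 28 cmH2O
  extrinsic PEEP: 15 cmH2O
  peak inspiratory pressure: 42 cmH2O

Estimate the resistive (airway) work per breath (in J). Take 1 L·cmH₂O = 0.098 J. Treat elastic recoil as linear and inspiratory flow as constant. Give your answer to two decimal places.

With constant inspiratory flow the resistive pressure is constant at PIP − Pplat = 42 − 28 = 14.0 cmH2O, so resistive work = 14.0 × 0.375 = 5.25 L·cmH2O.
× 0.098 J/(L·cmH2O) → 0.5145 J.

0.51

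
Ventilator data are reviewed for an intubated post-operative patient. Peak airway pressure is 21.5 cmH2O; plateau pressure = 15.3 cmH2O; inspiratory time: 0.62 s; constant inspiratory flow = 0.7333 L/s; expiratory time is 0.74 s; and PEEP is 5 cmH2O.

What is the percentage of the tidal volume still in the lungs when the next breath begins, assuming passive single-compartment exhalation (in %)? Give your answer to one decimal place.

Vt = flow × Ti = 0.7333 L/s × 0.62 s × 1000 mL/L = 454.65 mL.
R = (PIP − Pplat)/V̇ = (21.5 − 15.3) / 0.7333 = 6.2/0.7333 = 8.455 cmH2O·s/L.
C = Vt/(Pplat − PEEP) = 454.65 / (15.3 − 5) = 454.65/10.3 = 44.141 mL/cmH2O.
τ = R × C = 8.455 × 0.04414 L/cmH2O = 0.3732 s.
Fraction remaining at end-expiration = e^(−Te/τ) = e^(−0.74/0.3732) = 0.1377 → 13.77%.

13.8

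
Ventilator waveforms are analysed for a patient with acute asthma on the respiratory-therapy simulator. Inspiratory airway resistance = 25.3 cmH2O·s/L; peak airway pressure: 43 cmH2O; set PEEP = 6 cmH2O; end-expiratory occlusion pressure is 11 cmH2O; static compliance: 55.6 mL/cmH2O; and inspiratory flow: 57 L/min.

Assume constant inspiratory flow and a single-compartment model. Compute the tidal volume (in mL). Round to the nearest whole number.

443

Flow: 57 L/min ÷ 60 = 0.95 L/s.
Total PEEP = 11 cmH2O (set 6 + intrinsic 5); this is the baseline alveolar pressure.
Equation of motion (constant flow): PIP = Vt/C + R·V̇ + PEEP.
Vt/C = PIP − R·V̇ − PEEP = 43 − 24.035 − 11 = 7.965 cmH2O.
Vt = C × 7.965 = 55.6 × 7.965 = 442.85 mL.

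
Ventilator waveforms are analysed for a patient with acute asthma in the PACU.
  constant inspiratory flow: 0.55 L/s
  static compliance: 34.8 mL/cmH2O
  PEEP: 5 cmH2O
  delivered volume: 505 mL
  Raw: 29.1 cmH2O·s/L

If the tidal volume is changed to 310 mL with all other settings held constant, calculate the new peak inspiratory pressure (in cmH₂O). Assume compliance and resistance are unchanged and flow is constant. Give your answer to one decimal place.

PIP = Vt/C + R·V̇ + PEEP (constant-flow equation of motion).
Only the elastic term changes: ΔPIP = ΔVt / C = (310 − 505) / 34.8 = -5.603 cmH2O.
Original PIP = 505/34.8 + 29.1×0.55 + 5 = 35.516 cmH2O; new PIP = 35.516 + (-5.603) = 29.913 cmH2O.

29.9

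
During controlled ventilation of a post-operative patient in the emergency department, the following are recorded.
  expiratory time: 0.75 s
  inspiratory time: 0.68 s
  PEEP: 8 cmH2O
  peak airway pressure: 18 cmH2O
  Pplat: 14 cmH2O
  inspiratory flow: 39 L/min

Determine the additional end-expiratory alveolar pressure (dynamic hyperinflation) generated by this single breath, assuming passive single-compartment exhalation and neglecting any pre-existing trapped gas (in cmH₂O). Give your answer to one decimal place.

Flow: 39 L/min ÷ 60 = 0.65 L/s.
Vt = flow × Ti = 0.65 L/s × 0.68 s × 1000 mL/L = 442.0 mL.
R = (PIP − Pplat)/V̇ = (18 − 14) / 0.65 = 4.0/0.65 = 6.154 cmH2O·s/L.
C = Vt/(Pplat − PEEP) = 442.0 / (14 − 8) = 442.0/6.0 = 73.667 mL/cmH2O.
τ = R × C = 6.154 × 0.07367 L/cmH2O = 0.4534 s.
Fraction remaining = e^(−Te/τ) = e^(−0.75/0.4534) = 0.1913; trapped volume = 442.0 × 0.1913 = 84.555 mL.
Additional alveolar pressure from trapping ≈ V_trapped / C = 84.555 / 73.667 = 1.148 cmH2O.

1.1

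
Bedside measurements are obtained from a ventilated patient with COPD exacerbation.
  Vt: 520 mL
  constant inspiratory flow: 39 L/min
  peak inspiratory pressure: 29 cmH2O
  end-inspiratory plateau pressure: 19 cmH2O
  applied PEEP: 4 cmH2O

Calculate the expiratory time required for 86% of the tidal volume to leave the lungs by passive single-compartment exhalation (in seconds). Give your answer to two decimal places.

Flow: 39 L/min ÷ 60 = 0.65 L/s.
R = (PIP − Pplat)/V̇ = (29 − 19) / 0.65 = 10.0/0.65 = 15.385 cmH2O·s/L.
C = Vt/(Pplat − PEEP) = 520.0 / (19 − 4) = 520.0/15.0 = 34.667 mL/cmH2O.
τ = R × C = 15.385 × 0.03467 L/cmH2O = 0.5334 s.
t = −τ·ln(1 − 0.86) = −0.5334·ln(0.14) = 1.049 s.

1.05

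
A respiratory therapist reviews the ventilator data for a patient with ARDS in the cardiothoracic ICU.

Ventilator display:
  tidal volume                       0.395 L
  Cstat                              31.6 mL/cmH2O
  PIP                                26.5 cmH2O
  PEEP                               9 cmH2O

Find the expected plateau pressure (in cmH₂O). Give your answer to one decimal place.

Pplat = PEEP + Vt / Cstat = 9 + 395 / 31.6 = 9 + 12.5 = 21.5 cmH2O.

21.5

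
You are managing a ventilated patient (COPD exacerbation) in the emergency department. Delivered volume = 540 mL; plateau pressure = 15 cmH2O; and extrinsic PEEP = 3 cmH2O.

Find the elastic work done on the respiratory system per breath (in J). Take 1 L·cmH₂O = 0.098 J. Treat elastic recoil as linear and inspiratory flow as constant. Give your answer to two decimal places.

Elastic work ≈ ½ × (Pplat − PEEP) × Vt = 0.5 × (15 − 3) × 0.540 L = 0.5 × 12.0 × 0.540 = 3.24 L·cmH2O.
× 0.098 J/(L·cmH2O) → 0.3175 J.

0.32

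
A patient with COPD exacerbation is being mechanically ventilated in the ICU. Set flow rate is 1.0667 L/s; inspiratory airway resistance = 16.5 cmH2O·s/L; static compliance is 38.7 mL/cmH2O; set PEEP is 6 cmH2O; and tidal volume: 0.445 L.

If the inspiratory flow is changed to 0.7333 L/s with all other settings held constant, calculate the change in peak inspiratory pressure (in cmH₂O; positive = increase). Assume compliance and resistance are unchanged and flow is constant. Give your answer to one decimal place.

PIP = Vt/C + R·V̇ + PEEP (constant-flow equation of motion).
Only the resistive term changes: ΔPIP = R × ΔV̇ = 16.5 × (0.7333 − 1.0667) = 16.5 × -0.3334 = -5.501 cmH2O.

-5.5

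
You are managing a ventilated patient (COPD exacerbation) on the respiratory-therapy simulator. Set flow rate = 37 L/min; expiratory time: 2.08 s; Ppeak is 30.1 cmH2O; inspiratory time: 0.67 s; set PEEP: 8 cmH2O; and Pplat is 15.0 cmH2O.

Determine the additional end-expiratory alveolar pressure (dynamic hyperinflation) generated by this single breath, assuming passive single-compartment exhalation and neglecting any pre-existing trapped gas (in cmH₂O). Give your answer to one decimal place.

Flow: 37 L/min ÷ 60 = 0.6167 L/s.
Vt = flow × Ti = 0.6167 L/s × 0.67 s × 1000 mL/L = 413.19 mL.
R = (PIP − Pplat)/V̇ = (30.1 − 15.0) / 0.6167 = 15.1/0.6167 = 24.485 cmH2O·s/L.
C = Vt/(Pplat − PEEP) = 413.19 / (15.0 − 8) = 413.19/7.0 = 59.027 mL/cmH2O.
τ = R × C = 24.485 × 0.05903 L/cmH2O = 1.445 s.
Fraction remaining = e^(−Te/τ) = e^(−2.08/1.445) = 0.2371; trapped volume = 413.19 × 0.2371 = 97.967 mL.
Additional alveolar pressure from trapping ≈ V_trapped / C = 97.967 / 59.027 = 1.66 cmH2O.

1.7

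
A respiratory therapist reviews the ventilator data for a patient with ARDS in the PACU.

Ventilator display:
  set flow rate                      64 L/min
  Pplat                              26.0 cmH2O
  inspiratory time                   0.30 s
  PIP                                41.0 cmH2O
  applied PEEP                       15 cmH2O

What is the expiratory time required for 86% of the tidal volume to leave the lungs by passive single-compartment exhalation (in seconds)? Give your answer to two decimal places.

0.80

Flow: 64 L/min ÷ 60 = 1.0667 L/s.
Vt = flow × Ti = 1.0667 L/s × 0.30 s × 1000 mL/L = 320.01 mL.
R = (PIP − Pplat)/V̇ = (41.0 − 26.0) / 1.0667 = 15.0/1.0667 = 14.062 cmH2O·s/L.
C = Vt/(Pplat − PEEP) = 320.01 / (26.0 − 15) = 320.01/11.0 = 29.092 mL/cmH2O.
τ = R × C = 14.062 × 0.02909 L/cmH2O = 0.4091 s.
t = −τ·ln(1 − 0.86) = −0.4091·ln(0.14) = 0.8043 s.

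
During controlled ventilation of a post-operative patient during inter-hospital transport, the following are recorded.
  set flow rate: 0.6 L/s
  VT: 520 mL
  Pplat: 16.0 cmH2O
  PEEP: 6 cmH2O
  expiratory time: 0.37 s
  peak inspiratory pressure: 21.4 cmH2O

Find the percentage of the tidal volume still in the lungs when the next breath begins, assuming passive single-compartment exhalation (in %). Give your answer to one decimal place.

R = (PIP − Pplat)/V̇ = (21.4 − 16.0) / 0.6 = 5.4/0.6 = 9.0 cmH2O·s/L.
C = Vt/(Pplat − PEEP) = 520.0 / (16.0 − 6) = 520.0/10.0 = 52.0 mL/cmH2O.
τ = R × C = 9.0 × 0.052 L/cmH2O = 0.468 s.
Fraction remaining at end-expiration = e^(−Te/τ) = e^(−0.37/0.468) = 0.4536 → 45.36%.

45.4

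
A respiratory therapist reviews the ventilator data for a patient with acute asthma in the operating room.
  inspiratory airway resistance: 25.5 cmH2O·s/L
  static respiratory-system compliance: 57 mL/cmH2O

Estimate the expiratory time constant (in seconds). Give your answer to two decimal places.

1.45

τ = R × C = 25.5 × 57 mL/cmH2O = 25.5 × 0.057 L/cmH2O = 1.454 s.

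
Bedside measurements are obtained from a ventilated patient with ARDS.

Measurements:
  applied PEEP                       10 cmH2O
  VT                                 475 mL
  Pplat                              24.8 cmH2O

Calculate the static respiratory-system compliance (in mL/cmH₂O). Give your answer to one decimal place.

32.1

Cstat = Vt / (Pplat − PEEP) = 475 / (24.8 − 10) = 475 / 14.8 = 32.095 mL/cmH2O.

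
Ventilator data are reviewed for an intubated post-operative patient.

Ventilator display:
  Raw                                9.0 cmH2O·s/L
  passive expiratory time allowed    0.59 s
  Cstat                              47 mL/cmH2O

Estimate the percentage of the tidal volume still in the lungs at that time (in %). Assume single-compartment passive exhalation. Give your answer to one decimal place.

τ = R × C = 9.0 × 47 mL/cmH2O = 9.0 × 0.047 L/cmH2O = 0.423 s.
Passive exhalation: V(t)/V₀ = e^(−t/τ) = e^(−0.59/0.423) = 0.2479.
Fraction remaining = 0.2479 → 24.79%.

24.8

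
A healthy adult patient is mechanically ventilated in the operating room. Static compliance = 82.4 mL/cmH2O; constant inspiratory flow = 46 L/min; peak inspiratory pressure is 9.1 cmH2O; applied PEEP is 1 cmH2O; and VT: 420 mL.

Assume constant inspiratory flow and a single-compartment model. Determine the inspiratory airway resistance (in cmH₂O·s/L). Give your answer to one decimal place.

Flow: 46 L/min ÷ 60 = 0.7667 L/s.
Equation of motion (constant flow): PIP = Vt/C + R·V̇ + PEEP.
R·V̇ = PIP − Vt/C − PEEP = 9.1 − 420/82.4 − 1 = 9.1 − 5.097 − 1 = 3.003 cmH2O.
R = 3.003 / 0.7667 = 3.917 cmH2O·s/L.

3.9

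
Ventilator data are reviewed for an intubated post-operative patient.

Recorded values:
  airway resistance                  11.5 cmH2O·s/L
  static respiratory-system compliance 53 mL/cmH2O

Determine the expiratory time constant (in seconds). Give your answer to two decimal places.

0.61

τ = R × C = 11.5 × 53 mL/cmH2O = 11.5 × 0.053 L/cmH2O = 0.6095 s.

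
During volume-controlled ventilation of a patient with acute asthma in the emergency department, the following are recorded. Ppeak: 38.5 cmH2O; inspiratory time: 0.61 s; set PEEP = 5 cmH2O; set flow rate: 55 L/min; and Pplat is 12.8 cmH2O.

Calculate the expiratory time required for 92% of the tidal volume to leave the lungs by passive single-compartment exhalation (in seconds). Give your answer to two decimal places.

Flow: 55 L/min ÷ 60 = 0.9167 L/s.
Vt = flow × Ti = 0.9167 L/s × 0.61 s × 1000 mL/L = 559.19 mL.
R = (PIP − Pplat)/V̇ = (38.5 − 12.8) / 0.9167 = 25.7/0.9167 = 28.035 cmH2O·s/L.
C = Vt/(Pplat − PEEP) = 559.19 / (12.8 − 5) = 559.19/7.8 = 71.691 mL/cmH2O.
τ = R × C = 28.035 × 0.07169 L/cmH2O = 2.01 s.
t = −τ·ln(1 − 0.92) = −2.01·ln(0.08) = 5.077 s.

5.08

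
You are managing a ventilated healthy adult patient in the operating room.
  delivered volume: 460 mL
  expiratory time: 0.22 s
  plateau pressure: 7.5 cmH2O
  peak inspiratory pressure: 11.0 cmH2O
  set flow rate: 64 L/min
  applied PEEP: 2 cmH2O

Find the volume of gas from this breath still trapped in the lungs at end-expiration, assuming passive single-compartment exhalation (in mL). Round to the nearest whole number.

Flow: 64 L/min ÷ 60 = 1.0667 L/s.
R = (PIP − Pplat)/V̇ = (11.0 − 7.5) / 1.0667 = 3.5/1.0667 = 3.281 cmH2O·s/L.
C = Vt/(Pplat − PEEP) = 460.0 / (7.5 − 2) = 460.0/5.5 = 83.636 mL/cmH2O.
τ = R × C = 3.281 × 0.08364 L/cmH2O = 0.2744 s.
Fraction remaining = e^(−Te/τ) = e^(−0.22/0.2744) = 0.4485.
Trapped volume = 460.0 × 0.4485 = 206.31 mL.

206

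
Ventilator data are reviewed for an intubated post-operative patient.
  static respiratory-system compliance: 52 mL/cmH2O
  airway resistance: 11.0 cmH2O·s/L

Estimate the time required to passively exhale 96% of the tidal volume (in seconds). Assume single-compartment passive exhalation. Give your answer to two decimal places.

τ = R × C = 11.0 × 52 mL/cmH2O = 11.0 × 0.052 L/cmH2O = 0.572 s.
Exhaled fraction f = 1 − e^(−t/τ) → t = −τ·ln(1 − f) = −0.572·ln(0.04) = 1.841 s.

1.84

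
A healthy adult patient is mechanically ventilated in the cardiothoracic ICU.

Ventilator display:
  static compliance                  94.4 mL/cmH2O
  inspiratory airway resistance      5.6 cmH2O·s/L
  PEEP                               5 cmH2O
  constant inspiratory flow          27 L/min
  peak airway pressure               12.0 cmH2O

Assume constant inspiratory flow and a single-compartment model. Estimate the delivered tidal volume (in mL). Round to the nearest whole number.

423

Flow: 27 L/min ÷ 60 = 0.45 L/s.
Equation of motion (constant flow): PIP = Vt/C + R·V̇ + PEEP.
Vt/C = PIP − R·V̇ − PEEP = 12.0 − 2.52 − 5 = 4.48 cmH2O.
Vt = C × 4.48 = 94.4 × 4.48 = 422.91 mL.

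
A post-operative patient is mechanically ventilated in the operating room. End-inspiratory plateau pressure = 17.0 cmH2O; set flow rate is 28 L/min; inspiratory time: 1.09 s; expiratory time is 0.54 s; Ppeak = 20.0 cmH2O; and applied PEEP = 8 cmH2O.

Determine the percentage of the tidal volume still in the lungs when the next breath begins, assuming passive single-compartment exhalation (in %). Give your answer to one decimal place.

Flow: 28 L/min ÷ 60 = 0.4667 L/s.
Vt = flow × Ti = 0.4667 L/s × 1.09 s × 1000 mL/L = 508.7 mL.
R = (PIP − Pplat)/V̇ = (20.0 − 17.0) / 0.4667 = 3.0/0.4667 = 6.428 cmH2O·s/L.
C = Vt/(Pplat − PEEP) = 508.7 / (17.0 − 8) = 508.7/9.0 = 56.522 mL/cmH2O.
τ = R × C = 6.428 × 0.05652 L/cmH2O = 0.3633 s.
Fraction remaining at end-expiration = e^(−Te/τ) = e^(−0.54/0.3633) = 0.2262 → 22.62%.

22.6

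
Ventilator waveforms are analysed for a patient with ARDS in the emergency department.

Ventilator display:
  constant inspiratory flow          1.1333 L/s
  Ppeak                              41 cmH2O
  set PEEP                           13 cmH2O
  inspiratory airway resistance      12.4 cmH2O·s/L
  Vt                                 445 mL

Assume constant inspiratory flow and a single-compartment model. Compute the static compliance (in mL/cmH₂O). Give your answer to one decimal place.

Equation of motion (constant flow): PIP = Vt/C + R·V̇ + PEEP.
Vt/C = PIP − R·V̇ − PEEP = 41 − 12.4×1.1333 − 13 = 41 − 14.053 − 13 = 13.947 cmH2O.
C = Vt / 13.947 = 445 / 13.947 = 31.907 mL/cmH2O.

31.9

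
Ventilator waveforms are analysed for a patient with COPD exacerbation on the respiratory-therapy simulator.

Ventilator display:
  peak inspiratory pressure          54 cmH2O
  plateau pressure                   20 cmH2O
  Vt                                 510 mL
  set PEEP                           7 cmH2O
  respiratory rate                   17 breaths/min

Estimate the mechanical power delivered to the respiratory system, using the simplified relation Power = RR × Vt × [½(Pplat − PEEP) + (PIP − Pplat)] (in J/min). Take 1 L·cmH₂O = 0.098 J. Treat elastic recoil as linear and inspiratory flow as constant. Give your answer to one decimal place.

Per-breath work = Vt × [½(Pplat−PEEP) + (PIP−Pplat)] = 0.510 × [0.5×13.0 + 34.0] = 0.510 × 40.5 = 20.655 L·cmH2O.
Power = 17 × 20.655 = 351.14 L·cmH2O/min.
× 0.098 J/(L·cmH2O) → 34.412 J/min.

34.4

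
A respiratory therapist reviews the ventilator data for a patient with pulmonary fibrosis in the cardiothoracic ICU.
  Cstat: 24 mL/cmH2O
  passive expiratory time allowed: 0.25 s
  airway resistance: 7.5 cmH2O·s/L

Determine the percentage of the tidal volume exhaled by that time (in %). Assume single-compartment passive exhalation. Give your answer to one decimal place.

τ = R × C = 7.5 × 24 mL/cmH2O = 7.5 × 0.024 L/cmH2O = 0.18 s.
Passive exhalation: V(t)/V₀ = e^(−t/τ) = e^(−0.25/0.18) = 0.2494.
Fraction exhaled = 1 − 0.2494 = 0.7506 → 75.06%.

75.1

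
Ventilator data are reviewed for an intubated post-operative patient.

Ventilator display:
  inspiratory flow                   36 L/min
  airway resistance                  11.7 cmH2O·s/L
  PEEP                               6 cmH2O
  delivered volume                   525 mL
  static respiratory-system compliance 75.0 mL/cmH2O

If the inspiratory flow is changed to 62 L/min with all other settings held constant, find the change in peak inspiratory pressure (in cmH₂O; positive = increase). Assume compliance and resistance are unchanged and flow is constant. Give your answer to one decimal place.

5.1

Flow: 36 L/min ÷ 60 = 0.6 L/s.
New flow: 62 L/min ÷ 60 = 1.0333 L/s.
PIP = Vt/C + R·V̇ + PEEP (constant-flow equation of motion).
Only the resistive term changes: ΔPIP = R × ΔV̇ = 11.7 × (1.0333 − 0.6) = 11.7 × 0.4333 = 5.07 cmH2O.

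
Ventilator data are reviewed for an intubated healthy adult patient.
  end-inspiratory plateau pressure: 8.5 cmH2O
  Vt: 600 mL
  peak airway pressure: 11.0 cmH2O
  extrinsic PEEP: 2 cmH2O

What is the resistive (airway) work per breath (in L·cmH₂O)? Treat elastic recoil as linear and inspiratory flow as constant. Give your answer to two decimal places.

1.50

With constant inspiratory flow the resistive pressure is constant at PIP − Pplat = 11.0 − 8.5 = 2.5 cmH2O, so resistive work = 2.5 × 0.600 = 1.5 L·cmH2O.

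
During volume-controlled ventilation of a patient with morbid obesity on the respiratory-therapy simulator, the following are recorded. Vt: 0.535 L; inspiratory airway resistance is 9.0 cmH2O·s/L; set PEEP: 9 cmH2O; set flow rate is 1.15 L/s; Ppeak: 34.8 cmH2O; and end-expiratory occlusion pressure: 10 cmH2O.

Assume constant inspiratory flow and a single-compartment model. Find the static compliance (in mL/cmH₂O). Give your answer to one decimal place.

Total PEEP = 10 cmH2O (set 9 + intrinsic 1); this is the baseline alveolar pressure.
Equation of motion (constant flow): PIP = Vt/C + R·V̇ + PEEP.
Vt/C = PIP − R·V̇ − PEEP = 34.8 − 9.0×1.15 − 10 = 34.8 − 10.35 − 10 = 14.45 cmH2O.
C = Vt / 14.45 = 535 / 14.45 = 37.024 mL/cmH2O.

37.0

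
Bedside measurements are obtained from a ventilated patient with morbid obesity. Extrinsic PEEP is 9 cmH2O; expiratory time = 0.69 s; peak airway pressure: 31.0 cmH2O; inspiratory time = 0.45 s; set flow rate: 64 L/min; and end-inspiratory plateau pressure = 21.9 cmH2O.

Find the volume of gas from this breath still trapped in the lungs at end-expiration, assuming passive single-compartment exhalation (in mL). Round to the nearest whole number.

Flow: 64 L/min ÷ 60 = 1.0667 L/s.
Vt = flow × Ti = 1.0667 L/s × 0.45 s × 1000 mL/L = 480.02 mL.
R = (PIP − Pplat)/V̇ = (31.0 − 21.9) / 1.0667 = 9.1/1.0667 = 8.531 cmH2O·s/L.
C = Vt/(Pplat − PEEP) = 480.02 / (21.9 − 9) = 480.02/12.9 = 37.211 mL/cmH2O.
τ = R × C = 8.531 × 0.03721 L/cmH2O = 0.3174 s.
Fraction remaining = e^(−Te/τ) = e^(−0.69/0.3174) = 0.1137.
Trapped volume = 480.02 × 0.1137 = 54.578 mL.

55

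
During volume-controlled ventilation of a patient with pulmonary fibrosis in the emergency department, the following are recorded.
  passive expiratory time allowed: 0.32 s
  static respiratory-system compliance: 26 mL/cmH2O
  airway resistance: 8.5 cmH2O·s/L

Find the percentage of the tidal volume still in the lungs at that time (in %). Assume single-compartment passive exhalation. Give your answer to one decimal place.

23.5

τ = R × C = 8.5 × 26 mL/cmH2O = 8.5 × 0.026 L/cmH2O = 0.221 s.
Passive exhalation: V(t)/V₀ = e^(−t/τ) = e^(−0.32/0.221) = 0.235.
Fraction remaining = 0.235 → 23.5%.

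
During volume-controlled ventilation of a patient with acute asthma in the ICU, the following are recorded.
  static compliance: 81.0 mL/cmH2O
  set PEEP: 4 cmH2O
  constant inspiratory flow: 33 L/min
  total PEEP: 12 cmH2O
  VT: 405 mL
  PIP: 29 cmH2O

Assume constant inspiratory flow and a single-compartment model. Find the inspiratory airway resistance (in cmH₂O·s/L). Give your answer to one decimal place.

21.8

Flow: 33 L/min ÷ 60 = 0.55 L/s.
Total PEEP = 12 cmH2O (set 4 + intrinsic 8); this is the baseline alveolar pressure.
Equation of motion (constant flow): PIP = Vt/C + R·V̇ + PEEP.
R·V̇ = PIP − Vt/C − PEEP = 29 − 405/81.0 − 12 = 29 − 5.0 − 12 = 12.0 cmH2O.
R = 12.0 / 0.55 = 21.818 cmH2O·s/L.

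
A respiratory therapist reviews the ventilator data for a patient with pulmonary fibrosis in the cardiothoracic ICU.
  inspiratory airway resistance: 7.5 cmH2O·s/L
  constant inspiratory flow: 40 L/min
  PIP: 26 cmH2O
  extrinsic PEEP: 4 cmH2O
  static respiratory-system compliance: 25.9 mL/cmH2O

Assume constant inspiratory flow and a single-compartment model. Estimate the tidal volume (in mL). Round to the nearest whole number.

440

Flow: 40 L/min ÷ 60 = 0.6667 L/s.
Equation of motion (constant flow): PIP = Vt/C + R·V̇ + PEEP.
Vt/C = PIP − R·V̇ − PEEP = 26 − 5.0 − 4 = 17.0 cmH2O.
Vt = C × 17.0 = 25.9 × 17.0 = 440.3 mL.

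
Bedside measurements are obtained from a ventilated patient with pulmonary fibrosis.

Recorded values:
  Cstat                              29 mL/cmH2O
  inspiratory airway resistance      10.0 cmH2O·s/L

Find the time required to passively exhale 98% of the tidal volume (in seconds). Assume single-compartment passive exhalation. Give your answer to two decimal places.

τ = R × C = 10.0 × 29 mL/cmH2O = 10.0 × 0.029 L/cmH2O = 0.29 s.
Exhaled fraction f = 1 − e^(−t/τ) → t = −τ·ln(1 − f) = −0.29·ln(0.02) = 1.134 s.

1.13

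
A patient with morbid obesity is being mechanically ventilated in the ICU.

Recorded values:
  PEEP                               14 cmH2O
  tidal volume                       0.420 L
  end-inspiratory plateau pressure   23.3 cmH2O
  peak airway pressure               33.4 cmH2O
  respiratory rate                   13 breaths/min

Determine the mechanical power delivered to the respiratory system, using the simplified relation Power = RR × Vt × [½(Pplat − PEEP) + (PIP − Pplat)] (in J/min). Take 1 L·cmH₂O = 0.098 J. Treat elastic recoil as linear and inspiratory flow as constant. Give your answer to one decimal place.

7.9

Per-breath work = Vt × [½(Pplat−PEEP) + (PIP−Pplat)] = 0.420 × [0.5×9.3 + 10.1] = 0.420 × 14.75 = 6.195 L·cmH2O.
Power = 13 × 6.195 = 80.535 L·cmH2O/min.
× 0.098 J/(L·cmH2O) → 7.892 J/min.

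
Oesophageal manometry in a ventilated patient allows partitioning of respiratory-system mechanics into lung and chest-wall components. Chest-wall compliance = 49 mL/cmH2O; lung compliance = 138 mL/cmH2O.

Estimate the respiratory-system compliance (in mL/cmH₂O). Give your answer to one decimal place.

Lung and chest wall are elastances in series: 1/Crs = 1/CL + 1/Ccw.
1/Crs = 1/138 + 1/49 = 0.02765.
Crs = 36.166 mL/cmH2O.

36.2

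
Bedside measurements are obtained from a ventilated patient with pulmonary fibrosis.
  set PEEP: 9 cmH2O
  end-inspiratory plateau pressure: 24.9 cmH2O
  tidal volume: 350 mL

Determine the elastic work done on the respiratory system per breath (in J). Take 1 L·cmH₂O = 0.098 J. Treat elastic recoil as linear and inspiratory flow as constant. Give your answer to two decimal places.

0.27

Elastic work ≈ ½ × (Pplat − PEEP) × Vt = 0.5 × (24.9 − 9) × 0.350 L = 0.5 × 15.9 × 0.350 = 2.783 L·cmH2O.
× 0.098 J/(L·cmH2O) → 0.2727 J.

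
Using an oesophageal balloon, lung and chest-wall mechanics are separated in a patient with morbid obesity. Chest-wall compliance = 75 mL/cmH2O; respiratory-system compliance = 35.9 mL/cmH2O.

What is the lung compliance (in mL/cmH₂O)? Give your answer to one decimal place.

1/CL = 1/Crs − 1/Ccw.
1/CL = 1/35.9 − 1/75 = 0.01452.
CL = 68.871 mL/cmH2O.

68.9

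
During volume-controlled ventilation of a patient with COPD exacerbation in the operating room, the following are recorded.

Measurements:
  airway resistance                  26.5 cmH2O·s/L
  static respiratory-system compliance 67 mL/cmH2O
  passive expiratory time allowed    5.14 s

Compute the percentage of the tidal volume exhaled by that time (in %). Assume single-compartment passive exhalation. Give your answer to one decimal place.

94.5

τ = R × C = 26.5 × 67 mL/cmH2O = 26.5 × 0.067 L/cmH2O = 1.776 s.
Passive exhalation: V(t)/V₀ = e^(−t/τ) = e^(−5.14/1.776) = 0.05535.
Fraction exhaled = 1 − 0.05535 = 0.9447 → 94.47%.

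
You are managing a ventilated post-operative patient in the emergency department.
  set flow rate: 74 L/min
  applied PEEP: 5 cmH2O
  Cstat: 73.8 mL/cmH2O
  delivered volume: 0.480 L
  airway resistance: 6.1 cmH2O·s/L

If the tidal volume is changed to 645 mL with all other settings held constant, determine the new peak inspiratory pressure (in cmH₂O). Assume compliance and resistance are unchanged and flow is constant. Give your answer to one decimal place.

Flow: 74 L/min ÷ 60 = 1.2333 L/s.
PIP = Vt/C + R·V̇ + PEEP (constant-flow equation of motion).
Only the elastic term changes: ΔPIP = ΔVt / C = (645 − 480) / 73.8 = 2.236 cmH2O.
Original PIP = 480/73.8 + 6.1×1.2333 + 5 = 19.027 cmH2O; new PIP = 19.027 + (2.236) = 21.263 cmH2O.

21.3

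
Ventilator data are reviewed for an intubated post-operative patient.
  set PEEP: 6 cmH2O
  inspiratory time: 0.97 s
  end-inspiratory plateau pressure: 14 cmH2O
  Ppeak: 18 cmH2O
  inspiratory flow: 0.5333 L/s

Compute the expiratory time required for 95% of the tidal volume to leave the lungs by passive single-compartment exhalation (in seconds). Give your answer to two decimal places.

1.45

Vt = flow × Ti = 0.5333 L/s × 0.97 s × 1000 mL/L = 517.3 mL.
R = (PIP − Pplat)/V̇ = (18 − 14) / 0.5333 = 4.0/0.5333 = 7.5 cmH2O·s/L.
C = Vt/(Pplat − PEEP) = 517.3 / (14 − 6) = 517.3/8.0 = 64.663 mL/cmH2O.
τ = R × C = 7.5 × 0.06466 L/cmH2O = 0.485 s.
t = −τ·ln(1 − 0.95) = −0.485·ln(0.05) = 1.453 s.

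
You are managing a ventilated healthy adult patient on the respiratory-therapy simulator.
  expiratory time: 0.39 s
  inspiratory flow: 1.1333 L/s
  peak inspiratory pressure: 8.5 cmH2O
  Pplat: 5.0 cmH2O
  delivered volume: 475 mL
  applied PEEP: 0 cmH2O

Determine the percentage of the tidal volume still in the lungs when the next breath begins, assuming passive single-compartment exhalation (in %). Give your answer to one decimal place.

R = (PIP − Pplat)/V̇ = (8.5 − 5.0) / 1.1333 = 3.5/1.1333 = 3.088 cmH2O·s/L.
C = Vt/(Pplat − PEEP) = 475.0 / (5.0 − 0) = 475.0/5.0 = 95.0 mL/cmH2O.
τ = R × C = 3.088 × 0.095 L/cmH2O = 0.2934 s.
Fraction remaining at end-expiration = e^(−Te/τ) = e^(−0.39/0.2934) = 0.2647 → 26.47%.

26.5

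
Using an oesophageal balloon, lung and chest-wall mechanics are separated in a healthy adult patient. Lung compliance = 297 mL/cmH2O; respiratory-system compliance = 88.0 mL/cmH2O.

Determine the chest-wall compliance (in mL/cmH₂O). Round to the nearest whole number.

125

1/Ccw = 1/Crs − 1/CL.
1/Ccw = 1/88.0 − 1/297 = 0.007997.
Ccw = 125.05 mL/cmH2O.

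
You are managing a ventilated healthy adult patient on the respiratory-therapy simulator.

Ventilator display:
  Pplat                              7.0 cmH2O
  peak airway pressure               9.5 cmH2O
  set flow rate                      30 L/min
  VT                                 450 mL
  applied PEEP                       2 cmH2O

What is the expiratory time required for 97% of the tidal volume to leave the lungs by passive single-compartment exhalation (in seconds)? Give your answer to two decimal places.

Flow: 30 L/min ÷ 60 = 0.5 L/s.
R = (PIP − Pplat)/V̇ = (9.5 − 7.0) / 0.5 = 2.5/0.5 = 5.0 cmH2O·s/L.
C = Vt/(Pplat − PEEP) = 450.0 / (7.0 − 2) = 450.0/5.0 = 90.0 mL/cmH2O.
τ = R × C = 5.0 × 0.09 L/cmH2O = 0.45 s.
t = −τ·ln(1 − 0.97) = −0.45·ln(0.03) = 1.578 s.

1.58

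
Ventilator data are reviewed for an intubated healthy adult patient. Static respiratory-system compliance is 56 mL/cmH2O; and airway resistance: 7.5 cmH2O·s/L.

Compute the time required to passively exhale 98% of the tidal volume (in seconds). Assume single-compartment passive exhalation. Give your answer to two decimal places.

τ = R × C = 7.5 × 56 mL/cmH2O = 7.5 × 0.056 L/cmH2O = 0.42 s.
Exhaled fraction f = 1 − e^(−t/τ) → t = −τ·ln(1 − f) = −0.42·ln(0.02) = 1.643 s.

1.64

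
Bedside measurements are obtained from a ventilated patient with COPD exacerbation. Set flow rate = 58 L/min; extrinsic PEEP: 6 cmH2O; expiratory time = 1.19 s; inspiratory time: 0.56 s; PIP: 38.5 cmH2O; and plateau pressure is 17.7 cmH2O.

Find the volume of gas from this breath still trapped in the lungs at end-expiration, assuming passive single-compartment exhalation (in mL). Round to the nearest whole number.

164

Flow: 58 L/min ÷ 60 = 0.9667 L/s.
Vt = flow × Ti = 0.9667 L/s × 0.56 s × 1000 mL/L = 541.35 mL.
R = (PIP − Pplat)/V̇ = (38.5 − 17.7) / 0.9667 = 20.8/0.9667 = 21.516 cmH2O·s/L.
C = Vt/(Pplat − PEEP) = 541.35 / (17.7 − 6) = 541.35/11.7 = 46.269 mL/cmH2O.
τ = R × C = 21.516 × 0.04627 L/cmH2O = 0.9955 s.
Fraction remaining = e^(−Te/τ) = e^(−1.19/0.9955) = 0.3026.
Trapped volume = 541.35 × 0.3026 = 163.81 mL.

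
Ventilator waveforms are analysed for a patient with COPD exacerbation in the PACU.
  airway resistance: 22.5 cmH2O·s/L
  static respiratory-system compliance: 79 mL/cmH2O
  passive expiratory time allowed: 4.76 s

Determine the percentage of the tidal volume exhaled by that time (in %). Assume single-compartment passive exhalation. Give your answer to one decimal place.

τ = R × C = 22.5 × 79 mL/cmH2O = 22.5 × 0.079 L/cmH2O = 1.778 s.
Passive exhalation: V(t)/V₀ = e^(−t/τ) = e^(−4.76/1.778) = 0.06876.
Fraction exhaled = 1 − 0.06876 = 0.9312 → 93.12%.

93.1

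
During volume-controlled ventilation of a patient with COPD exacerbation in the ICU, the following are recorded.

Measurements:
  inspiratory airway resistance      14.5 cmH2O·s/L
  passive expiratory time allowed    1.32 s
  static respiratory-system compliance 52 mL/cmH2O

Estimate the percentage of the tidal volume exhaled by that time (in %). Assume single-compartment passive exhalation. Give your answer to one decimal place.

τ = R × C = 14.5 × 52 mL/cmH2O = 14.5 × 0.052 L/cmH2O = 0.754 s.
Passive exhalation: V(t)/V₀ = e^(−t/τ) = e^(−1.32/0.754) = 0.1737.
Fraction exhaled = 1 − 0.1737 = 0.8263 → 82.63%.

82.6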